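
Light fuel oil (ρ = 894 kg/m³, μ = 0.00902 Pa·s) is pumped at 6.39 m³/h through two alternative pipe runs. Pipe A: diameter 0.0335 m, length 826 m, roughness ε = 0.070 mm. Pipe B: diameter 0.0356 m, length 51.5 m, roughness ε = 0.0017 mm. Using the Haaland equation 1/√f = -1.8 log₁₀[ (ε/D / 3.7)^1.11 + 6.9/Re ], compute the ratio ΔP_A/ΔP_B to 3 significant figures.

Pipe A: V = Q/A = 0.001775/0.0008814 = 2.014 m/s; Re = 6686; ε/D = 0.00209; Haaland → f = 0.03688; ΔP_A = f(L/D)(ρV²/2) = 1.649e+06 Pa.
Pipe B: V = Q/A = 0.001775/0.0009954 = 1.783 m/s; Re = 6292; ε/D = 4.78e-05; Haaland → f = 0.03526; ΔP_B = f(L/D)(ρV²/2) = 7.251e+04 Pa.
ΔP_A/ΔP_B = 1.649e+06/7.251e+04 = 22.7.

ΔP_A/ΔP_B ≈ 22.7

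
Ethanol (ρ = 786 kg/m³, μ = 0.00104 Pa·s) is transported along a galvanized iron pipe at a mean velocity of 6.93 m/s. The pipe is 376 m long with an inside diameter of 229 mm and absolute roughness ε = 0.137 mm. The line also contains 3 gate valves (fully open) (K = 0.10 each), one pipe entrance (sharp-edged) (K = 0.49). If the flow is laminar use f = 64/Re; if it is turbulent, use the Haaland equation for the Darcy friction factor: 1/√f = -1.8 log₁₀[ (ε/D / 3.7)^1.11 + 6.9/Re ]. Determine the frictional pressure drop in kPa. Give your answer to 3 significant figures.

Reynolds number Re = ρVD/μ = 786 · 6.93 · 0.229 / 0.00104 = 1.199e+06.
Re > 4000 → turbulent. Relative roughness ε/D = 0.000137/0.229 = 0.000598. Haaland: 1/√f = -1.8 log₁₀[(0.000598/3.7)^1.11 + 6.9/1.199e+06] = -1.8 log₁₀[6.19e-05 + 5.75e-06] = 7.506, so f = 0.01775.
Total minor-loss coefficient ΣK = 3·0.1 + 1·0.49 = 0.79.
ΔP = [f·L/D + ΣK]·(ρV²/2) = [0.01775·376/0.229 + 0.79]·(786·6.93²/2) = [29.15 + 0.79]·1.887e+04 = 5.65e+05 Pa.
ΔP = 5.65e+05 Pa = 565 kPa.

ΔP ≈ 565 kPa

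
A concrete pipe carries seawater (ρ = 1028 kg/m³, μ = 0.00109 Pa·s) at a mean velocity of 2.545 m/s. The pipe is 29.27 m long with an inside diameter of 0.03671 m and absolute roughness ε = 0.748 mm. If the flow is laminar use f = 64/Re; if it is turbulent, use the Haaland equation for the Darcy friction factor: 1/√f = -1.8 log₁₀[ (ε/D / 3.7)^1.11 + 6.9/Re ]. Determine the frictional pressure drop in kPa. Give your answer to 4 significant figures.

ΔP ≈ 131.4 kPa

Reynolds number Re = ρVD/μ = 1028 · 2.545 · 0.03671 / 0.00109 = 8.811e+04.
Re > 4000 → turbulent. Relative roughness ε/D = 0.000748/0.03671 = 0.0204. Haaland: 1/√f = -1.8 log₁₀[(0.0204/3.7)^1.11 + 6.9/8.811e+04] = -1.8 log₁₀[0.00311 + 7.83e-05] = 4.494, so f = 0.04951.
Darcy-Weisbach: ΔP = f(L/D)(ρV²/2) = 0.04951·(29.27/0.03671)·(1028·2.545²/2) = 0.04951·797.3·3329 = 1.314e+05 Pa.
ΔP = 1.314e+05 Pa = 131.4 kPa.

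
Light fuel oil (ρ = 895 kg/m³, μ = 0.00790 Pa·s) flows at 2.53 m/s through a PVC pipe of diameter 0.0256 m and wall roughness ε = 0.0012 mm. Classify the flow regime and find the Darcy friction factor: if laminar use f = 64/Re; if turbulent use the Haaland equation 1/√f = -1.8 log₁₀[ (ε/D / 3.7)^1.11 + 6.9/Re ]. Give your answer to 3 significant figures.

Re = ρVD/μ = 895·2.53·0.0256/0.0079 = 7338.
Re > 4000 → turbulent. ε/D = 1.2e-06/0.0256 = 4.69e-05; Haaland: 1/√f = -1.8 log₁₀[3.66e-06 + 0.00094] = 5.445, so f = 0.03373.

f ≈ 0.0337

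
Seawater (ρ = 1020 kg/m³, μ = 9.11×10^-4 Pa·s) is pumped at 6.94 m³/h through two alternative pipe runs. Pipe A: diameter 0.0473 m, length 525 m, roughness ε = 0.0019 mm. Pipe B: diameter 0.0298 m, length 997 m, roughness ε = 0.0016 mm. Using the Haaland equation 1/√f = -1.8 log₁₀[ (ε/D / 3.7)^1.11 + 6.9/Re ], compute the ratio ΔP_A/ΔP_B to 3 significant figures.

Pipe A: V = Q/A = 0.001928/0.001757 = 1.097 m/s; Re = 5.81e+04; ε/D = 4.02e-05; Haaland → f = 0.02015; ΔP_A = f(L/D)(ρV²/2) = 1.373e+05 Pa.
Pipe B: V = Q/A = 0.001928/0.0006975 = 2.764 m/s; Re = 9.222e+04; ε/D = 5.37e-05; Haaland → f = 0.01834; ΔP_B = f(L/D)(ρV²/2) = 2.391e+06 Pa.
ΔP_A/ΔP_B = 1.373e+05/2.391e+06 = 0.0574.

ΔP_A/ΔP_B ≈ 0.0574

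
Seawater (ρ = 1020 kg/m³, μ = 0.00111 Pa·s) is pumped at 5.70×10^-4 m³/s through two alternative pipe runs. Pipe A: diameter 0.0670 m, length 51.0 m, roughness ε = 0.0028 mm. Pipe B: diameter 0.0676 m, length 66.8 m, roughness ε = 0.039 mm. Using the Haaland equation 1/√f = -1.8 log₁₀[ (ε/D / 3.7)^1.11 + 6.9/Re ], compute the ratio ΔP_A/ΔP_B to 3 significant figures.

Pipe A: V = Q/A = 0.00057/0.003526 = 0.1617 m/s; Re = 9954; ε/D = 4.18e-05; Haaland → f = 0.03097; ΔP_A = f(L/D)(ρV²/2) = 314.2 Pa.
Pipe B: V = Q/A = 0.00057/0.003589 = 0.1588 m/s; Re = 9865; ε/D = 0.000577; Haaland → f = 0.03171; ΔP_B = f(L/D)(ρV²/2) = 403.1 Pa.
ΔP_A/ΔP_B = 314.2/403.1 = 0.780.

ΔP_A/ΔP_B ≈ 0.780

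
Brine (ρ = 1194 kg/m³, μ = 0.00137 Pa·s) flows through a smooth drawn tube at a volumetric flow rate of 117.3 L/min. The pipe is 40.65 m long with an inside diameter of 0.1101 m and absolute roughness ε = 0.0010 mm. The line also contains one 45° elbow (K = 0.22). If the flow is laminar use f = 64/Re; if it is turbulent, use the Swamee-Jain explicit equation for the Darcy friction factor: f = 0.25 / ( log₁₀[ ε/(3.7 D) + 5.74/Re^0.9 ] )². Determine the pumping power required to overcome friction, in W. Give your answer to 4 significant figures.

P ≈ 0.4820 W

Q = 117.3 L/min = 117.3/60000 = 0.001955 m³/s.
Cross-sectional area A = πD²/4 = π(0.1101)²/4 = 0.009521 m²; mean velocity V = Q/A = 0.001955/0.009521 = 0.2053 m/s.
Reynolds number Re = ρVD/μ = 1194 · 0.2053 · 0.1101 / 0.00137 = 1.97e+04.
Re > 4000 → turbulent. Relative roughness ε/D = 1e-06/0.1101 = 9.08e-06. Swamee-Jain: f = 0.25/(log₁₀[9.08e-06/3.7 + 5.74/1.97e+04^0.9])² = 0.25/(log₁₀[2.45e-06 + 0.000783])² = 0.25/(-3.105)² = 0.02593.
Total minor-loss coefficient ΣK = 1·0.22 = 0.22.
ΔP = [f·L/D + ΣK]·(ρV²/2) = [0.02593·40.65/0.1101 + 0.22]·(1194·0.2053²/2) = [9.575 + 0.22]·25.17 = 246.6 Pa.
Pumping power P = QΔP = 0.001955·246.6 = 0.48205 W = 0.4820 W.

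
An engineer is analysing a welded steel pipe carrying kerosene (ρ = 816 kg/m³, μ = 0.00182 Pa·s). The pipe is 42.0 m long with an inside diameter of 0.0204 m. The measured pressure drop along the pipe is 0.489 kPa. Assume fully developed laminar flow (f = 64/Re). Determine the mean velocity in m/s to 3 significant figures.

V ≈ 0.0832 m/s

For laminar flow, f = 64/Re with Re = ρVD/μ, so Darcy-Weisbach reduces to ΔP = 32μLV/D². Solving for V: V = ΔP·D²/(32μL) = 489·(0.0204)²/(32·0.00182·42) = 0.0832 m/s.
Check: Re = ρVD/μ = 816·0.0832·0.0204/0.00182 = 760.9 < 2300, so the laminar assumption holds.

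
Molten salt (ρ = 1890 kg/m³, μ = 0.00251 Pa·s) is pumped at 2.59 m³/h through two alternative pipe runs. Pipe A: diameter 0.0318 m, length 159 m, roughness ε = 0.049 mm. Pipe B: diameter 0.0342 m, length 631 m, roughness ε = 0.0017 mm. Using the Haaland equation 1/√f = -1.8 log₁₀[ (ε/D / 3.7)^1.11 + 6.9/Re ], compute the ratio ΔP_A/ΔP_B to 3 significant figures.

Pipe A: V = Q/A = 0.0007194/0.0007942 = 0.9058 m/s; Re = 2.169e+04; ε/D = 0.00154; Haaland → f = 0.02825; ΔP_A = f(L/D)(ρV²/2) = 1.095e+05 Pa.
Pipe B: V = Q/A = 0.0007194/0.0009186 = 0.7832 m/s; Re = 2.017e+04; ε/D = 4.97e-05; Haaland → f = 0.02577; ΔP_B = f(L/D)(ρV²/2) = 2.756e+05 Pa.
ΔP_A/ΔP_B = 1.095e+05/2.756e+05 = 0.397.

ΔP_A/ΔP_B ≈ 0.397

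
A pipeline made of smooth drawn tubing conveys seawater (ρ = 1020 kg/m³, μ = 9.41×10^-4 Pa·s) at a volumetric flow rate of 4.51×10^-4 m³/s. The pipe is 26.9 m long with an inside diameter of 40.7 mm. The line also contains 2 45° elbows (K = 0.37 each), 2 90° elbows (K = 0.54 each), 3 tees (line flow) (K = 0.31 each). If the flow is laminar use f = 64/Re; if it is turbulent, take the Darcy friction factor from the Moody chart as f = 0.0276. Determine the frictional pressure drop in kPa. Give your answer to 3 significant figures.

ΔP ≈ 1.29 kPa

Cross-sectional area A = πD²/4 = π(0.0407)²/4 = 0.001301 m²; mean velocity V = Q/A = 0.000451/0.001301 = 0.3467 m/s.
Reynolds number Re = ρVD/μ = 1020 · 0.3467 · 0.0407 / 0.000941 = 1.529e+04.
Re > 4000 → turbulent; use the Moody-chart value f = 0.0276.
Total minor-loss coefficient ΣK = 2·0.37 + 2·0.54 + 3·0.31 = 2.75.
ΔP = [f·L/D + ΣK]·(ρV²/2) = [0.0276·26.9/0.0407 + 2.75]·(1020·0.3467²/2) = [18.24 + 2.75]·61.29 = 1287 Pa.
ΔP = 1287 Pa = 1.29 kPa.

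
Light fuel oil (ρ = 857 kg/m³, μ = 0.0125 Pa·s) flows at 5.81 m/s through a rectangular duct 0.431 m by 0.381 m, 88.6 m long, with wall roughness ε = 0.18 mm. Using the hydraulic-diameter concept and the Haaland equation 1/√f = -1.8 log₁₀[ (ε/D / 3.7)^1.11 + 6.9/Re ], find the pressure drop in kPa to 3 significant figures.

Hydraulic diameter D_h = 4A/P = 4·(0.431·0.381)/(2·(0.431+0.381)) = 0.6568/1.624 = 0.4045 m.
Re = ρVD_h/μ = 857·5.81·0.4045/0.0125 = 1.611e+05.
ε/D_h = 0.00018/0.4045 = 0.000445; Haaland gives 1/√f = -1.8 log₁₀[4.46e-05+4.28e-05] = 7.305, so f = 0.01874.
ΔP = f(L/D_h)(ρV²/2) = 0.01874·88.6/0.4045·1.446e+04 = 5.937e+04 Pa.
ΔP = 59.4 kPa.

ΔP ≈ 59.4 kPa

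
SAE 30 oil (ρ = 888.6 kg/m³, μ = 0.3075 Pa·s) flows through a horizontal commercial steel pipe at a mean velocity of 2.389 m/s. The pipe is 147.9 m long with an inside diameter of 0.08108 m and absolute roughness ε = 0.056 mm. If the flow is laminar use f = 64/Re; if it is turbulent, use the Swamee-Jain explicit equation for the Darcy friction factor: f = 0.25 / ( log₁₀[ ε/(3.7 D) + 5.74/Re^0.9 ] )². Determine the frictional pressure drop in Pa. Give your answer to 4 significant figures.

ΔP ≈ 528900 Pa

Reynolds number Re = ρVD/μ = 888.6 · 2.389 · 0.08108 / 0.307 = 559.7.
Re < 2300 → laminar flow, so f = 64/Re = 64/559.7 = 0.1143 (the turbulent correlation is not needed).
Darcy-Weisbach: ΔP = f(L/D)(ρV²/2) = 0.1143·(147.9/0.08108)·(888.6·2.389²/2) = 0.1143·1824·2536 = 5.289e+05 Pa.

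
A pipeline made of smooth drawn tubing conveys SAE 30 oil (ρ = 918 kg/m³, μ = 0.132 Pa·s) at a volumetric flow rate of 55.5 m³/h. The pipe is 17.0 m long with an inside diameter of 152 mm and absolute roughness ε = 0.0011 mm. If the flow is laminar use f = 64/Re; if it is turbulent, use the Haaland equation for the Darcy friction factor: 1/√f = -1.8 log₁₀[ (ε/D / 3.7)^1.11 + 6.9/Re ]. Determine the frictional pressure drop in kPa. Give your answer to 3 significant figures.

ΔP ≈ 2.64 kPa

Q = 55.5 m³/h = 55.5/3600 = 0.01542 m³/s.
Cross-sectional area A = πD²/4 = π(0.152)²/4 = 0.01815 m²; mean velocity V = Q/A = 0.01542/0.01815 = 0.8496 m/s.
Reynolds number Re = ρVD/μ = 918 · 0.8496 · 0.152 / 0.132 = 898.1.
Re < 2300 → laminar flow, so f = 64/Re = 64/898.1 = 0.07126 (the turbulent correlation is not needed).
Darcy-Weisbach: ΔP = f(L/D)(ρV²/2) = 0.07126·(17/0.152)·(918·0.8496²/2) = 0.07126·111.8·331.3 = 2641 Pa.
ΔP = 2641 Pa = 2.64 kPa.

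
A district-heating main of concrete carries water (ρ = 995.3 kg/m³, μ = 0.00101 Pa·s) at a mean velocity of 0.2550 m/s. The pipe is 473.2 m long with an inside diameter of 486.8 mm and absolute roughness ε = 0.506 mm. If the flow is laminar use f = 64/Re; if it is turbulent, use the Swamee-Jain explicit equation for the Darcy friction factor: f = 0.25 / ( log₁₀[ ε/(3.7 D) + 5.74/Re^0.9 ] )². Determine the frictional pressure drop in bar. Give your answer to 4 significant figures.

Reynolds number Re = ρVD/μ = 995.3 · 0.255 · 0.4868 / 0.00101 = 1.223e+05.
Re > 4000 → turbulent. Relative roughness ε/D = 0.000506/0.4868 = 0.00104. Swamee-Jain: f = 0.25/(log₁₀[0.00104/3.7 + 5.74/1.223e+05^0.9])² = 0.25/(log₁₀[0.000281 + 0.000151])² = 0.25/(-3.364)² = 0.02209.
Darcy-Weisbach: ΔP = f(L/D)(ρV²/2) = 0.02209·(473.2/0.4868)·(995.3·0.255²/2) = 0.02209·972.1·32.36 = 694.8 Pa.
ΔP = 694.8 Pa = 0.006948 bar.

ΔP ≈ 0.006948 bar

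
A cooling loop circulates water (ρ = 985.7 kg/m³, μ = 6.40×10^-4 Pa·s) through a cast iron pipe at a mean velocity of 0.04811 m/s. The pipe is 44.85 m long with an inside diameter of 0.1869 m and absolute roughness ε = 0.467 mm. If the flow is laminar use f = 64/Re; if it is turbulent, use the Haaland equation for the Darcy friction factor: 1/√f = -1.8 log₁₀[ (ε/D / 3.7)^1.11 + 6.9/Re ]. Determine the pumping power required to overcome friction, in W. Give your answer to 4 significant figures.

Reynolds number Re = ρVD/μ = 985.7 · 0.04811 · 0.1869 / 0.00064 = 1.385e+04.
Re > 4000 → turbulent. Relative roughness ε/D = 0.000467/0.1869 = 0.0025. Haaland: 1/√f = -1.8 log₁₀[(0.0025/3.7)^1.11 + 6.9/1.385e+04] = -1.8 log₁₀[0.000303 + 0.000498] = 5.574, so f = 0.03219.
Darcy-Weisbach: ΔP = f(L/D)(ρV²/2) = 0.03219·(44.85/0.1869)·(985.7·0.04811²/2) = 0.03219·240·1.141 = 8.812 Pa.
Q = V·A = 0.04811·0.02744 = 0.00132 m³/s.
Pumping power P = QΔP = 0.00132·8.812 = 0.011630 W = 0.01163 W.

P ≈ 0.01163 W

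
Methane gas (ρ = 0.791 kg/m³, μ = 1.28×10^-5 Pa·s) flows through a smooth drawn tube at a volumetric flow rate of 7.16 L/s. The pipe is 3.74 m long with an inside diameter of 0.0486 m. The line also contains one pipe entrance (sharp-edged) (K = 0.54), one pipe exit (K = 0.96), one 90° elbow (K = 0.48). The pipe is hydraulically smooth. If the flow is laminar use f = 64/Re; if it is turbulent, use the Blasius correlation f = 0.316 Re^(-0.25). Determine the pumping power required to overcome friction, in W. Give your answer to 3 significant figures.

P ≈ 0.182 W

Q = 7.16 L/s = 7.16/1000 = 0.00716 m³/s.
Cross-sectional area A = πD²/4 = π(0.0486)²/4 = 0.001855 m²; mean velocity V = Q/A = 0.00716/0.001855 = 3.86 m/s.
Reynolds number Re = ρVD/μ = 0.791 · 3.86 · 0.0486 / 1.28e-05 = 1.159e+04.
Re > 4000 → turbulent. Smooth-pipe (Blasius): f = 0.316 Re^(-0.25) = 0.316/(1.159e+04)^0.25 = 0.03045.
Total minor-loss coefficient ΣK = 1·0.54 + 1·0.96 + 1·0.48 = 1.98.
ΔP = [f·L/D + ΣK]·(ρV²/2) = [0.03045·3.74/0.0486 + 1.98]·(0.791·3.86²/2) = [2.344 + 1.98]·5.892 = 25.47 Pa.
Pumping power P = QΔP = 0.00716·25.47 = 0.1824 W = 0.182 W.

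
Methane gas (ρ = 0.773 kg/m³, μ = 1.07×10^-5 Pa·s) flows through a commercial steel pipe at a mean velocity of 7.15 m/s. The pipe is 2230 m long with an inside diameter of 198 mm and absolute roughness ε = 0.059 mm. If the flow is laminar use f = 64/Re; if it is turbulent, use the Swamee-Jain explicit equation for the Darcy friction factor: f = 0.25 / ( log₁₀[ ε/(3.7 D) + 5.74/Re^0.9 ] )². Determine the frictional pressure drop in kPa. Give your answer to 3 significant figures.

ΔP ≈ 4.32 kPa

Reynolds number Re = ρVD/μ = 0.773 · 7.15 · 0.198 / 1.07e-05 = 1.023e+05.
Re > 4000 → turbulent. Relative roughness ε/D = 5.9e-05/0.198 = 0.000298. Swamee-Jain: f = 0.25/(log₁₀[0.000298/3.7 + 5.74/1.023e+05^0.9])² = 0.25/(log₁₀[8.05e-05 + 0.000178])² = 0.25/(-3.588)² = 0.01942.
Darcy-Weisbach: ΔP = f(L/D)(ρV²/2) = 0.01942·(2230/0.198)·(0.773·7.15²/2) = 0.01942·1.126e+04·19.76 = 4322 Pa.
ΔP = 4322 Pa = 4.32 kPa.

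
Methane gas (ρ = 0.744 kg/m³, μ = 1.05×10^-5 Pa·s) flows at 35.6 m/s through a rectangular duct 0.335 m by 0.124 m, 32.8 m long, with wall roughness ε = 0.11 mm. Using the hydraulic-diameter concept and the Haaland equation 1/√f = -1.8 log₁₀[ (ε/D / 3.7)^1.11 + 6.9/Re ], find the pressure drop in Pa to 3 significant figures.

Hydraulic diameter D_h = 4A/P = 4·(0.335·0.124)/(2·(0.335+0.124)) = 0.1662/0.918 = 0.181 m.
Re = ρVD_h/μ = 0.744·35.6·0.181/1.05e-05 = 4.566e+05.
ε/D_h = 0.00011/0.181 = 0.000608; Haaland gives 1/√f = -1.8 log₁₀[6.3e-05+1.51e-05] = 7.393, so f = 0.01829.
ΔP = f(L/D_h)(ρV²/2) = 0.01829·32.8/0.181·471.5 = 1563 Pa.

ΔP ≈ 1560 Pa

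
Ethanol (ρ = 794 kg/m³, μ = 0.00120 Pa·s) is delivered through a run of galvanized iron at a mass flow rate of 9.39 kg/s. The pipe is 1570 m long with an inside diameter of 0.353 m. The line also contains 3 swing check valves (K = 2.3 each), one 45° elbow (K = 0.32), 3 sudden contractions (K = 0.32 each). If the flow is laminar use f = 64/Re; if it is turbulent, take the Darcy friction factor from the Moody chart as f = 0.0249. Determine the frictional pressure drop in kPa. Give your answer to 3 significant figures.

ΔP ≈ 0.689 kPa

A = πD²/4 = π(0.353)²/4 = 0.09787 m²; mean velocity V = ṁ/(ρA) = 9.39/(794 · 0.09787) = 0.1208 m/s.
Reynolds number Re = ρVD/μ = 794 · 0.1208 · 0.353 / 0.0012 = 2.822e+04.
Re > 4000 → turbulent; use the Moody-chart value f = 0.0249.
Total minor-loss coefficient ΣK = 3·2.3 + 1·0.32 + 3·0.32 = 8.18.
ΔP = [f·L/D + ΣK]·(ρV²/2) = [0.0249·1570/0.353 + 8.18]·(794·0.1208²/2) = [110.7 + 8.18]·5.797 = 689.4 Pa.
ΔP = 689.4 Pa = 0.689 kPa.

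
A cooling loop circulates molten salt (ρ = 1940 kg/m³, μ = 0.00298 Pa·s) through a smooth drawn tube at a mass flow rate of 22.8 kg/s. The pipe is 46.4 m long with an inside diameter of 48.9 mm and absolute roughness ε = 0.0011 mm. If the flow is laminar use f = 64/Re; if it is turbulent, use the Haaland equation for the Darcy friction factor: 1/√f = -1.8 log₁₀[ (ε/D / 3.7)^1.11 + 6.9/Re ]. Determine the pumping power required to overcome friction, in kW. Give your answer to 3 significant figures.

P ≈ 6.63 kW

A = πD²/4 = π(0.0489)²/4 = 0.001878 m²; mean velocity V = ṁ/(ρA) = 22.8/(1940 · 0.001878) = 6.258 m/s.
Reynolds number Re = ρVD/μ = 1940 · 6.258 · 0.0489 / 0.00298 = 1.992e+05.
Re > 4000 → turbulent. Relative roughness ε/D = 1.1e-06/0.0489 = 2.25e-05. Haaland: 1/√f = -1.8 log₁₀[(2.25e-05/3.7)^1.11 + 6.9/1.992e+05] = -1.8 log₁₀[1.62e-06 + 3.46e-05] = 7.993, so f = 0.01565.
Darcy-Weisbach: ΔP = f(L/D)(ρV²/2) = 0.01565·(46.4/0.0489)·(1940·6.258²/2) = 0.01565·948.9·3.799e+04 = 5.642e+05 Pa.
Q = ṁ/ρ = 22.8/1940 = 0.01175 m³/s.
Pumping power P = QΔP = 0.01175·5.642e+05 = 6630 W = 6.63 kW.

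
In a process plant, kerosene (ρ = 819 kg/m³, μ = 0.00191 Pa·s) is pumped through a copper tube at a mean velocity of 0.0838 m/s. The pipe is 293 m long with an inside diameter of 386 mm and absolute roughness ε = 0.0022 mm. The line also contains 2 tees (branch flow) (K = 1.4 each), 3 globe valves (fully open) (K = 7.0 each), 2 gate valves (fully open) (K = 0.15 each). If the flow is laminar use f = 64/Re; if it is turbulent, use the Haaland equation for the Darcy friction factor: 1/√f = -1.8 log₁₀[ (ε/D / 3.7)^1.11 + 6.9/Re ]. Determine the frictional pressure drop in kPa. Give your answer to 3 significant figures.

Reynolds number Re = ρVD/μ = 819 · 0.0838 · 0.386 / 0.00191 = 1.387e+04.
Re > 4000 → turbulent. Relative roughness ε/D = 2.2e-06/0.386 = 5.7e-06. Haaland: 1/√f = -1.8 log₁₀[(5.7e-06/3.7)^1.11 + 6.9/1.387e+04] = -1.8 log₁₀[3.53e-07 + 0.000497] = 5.945, so f = 0.02829.
Total minor-loss coefficient ΣK = 2·1.4 + 3·7 + 2·0.15 = 24.1.
ΔP = [f·L/D + ΣK]·(ρV²/2) = [0.02829·293/0.386 + 24.1]·(819·0.0838²/2) = [21.48 + 24.1]·2.876 = 131.1 Pa.
ΔP = 131.1 Pa = 0.131 kPa.

ΔP ≈ 0.131 kPa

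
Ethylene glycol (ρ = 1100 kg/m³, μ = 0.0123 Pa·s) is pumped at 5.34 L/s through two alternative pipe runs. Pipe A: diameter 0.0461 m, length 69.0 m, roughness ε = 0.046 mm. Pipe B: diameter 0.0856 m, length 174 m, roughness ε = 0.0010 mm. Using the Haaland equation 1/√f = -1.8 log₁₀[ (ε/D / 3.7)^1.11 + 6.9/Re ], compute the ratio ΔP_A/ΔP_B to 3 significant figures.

Pipe A: V = Q/A = 0.00534/0.001669 = 3.199 m/s; Re = 1.319e+04; ε/D = 0.000998; Haaland → f = 0.03016; ΔP_A = f(L/D)(ρV²/2) = 2.541e+05 Pa.
Pipe B: V = Q/A = 0.00534/0.005755 = 0.9279 m/s; Re = 7103; ε/D = 1.17e-05; Haaland → f = 0.03401; ΔP_B = f(L/D)(ρV²/2) = 3.274e+04 Pa.
ΔP_A/ΔP_B = 2.541e+05/3.274e+04 = 7.76.

ΔP_A/ΔP_B ≈ 7.76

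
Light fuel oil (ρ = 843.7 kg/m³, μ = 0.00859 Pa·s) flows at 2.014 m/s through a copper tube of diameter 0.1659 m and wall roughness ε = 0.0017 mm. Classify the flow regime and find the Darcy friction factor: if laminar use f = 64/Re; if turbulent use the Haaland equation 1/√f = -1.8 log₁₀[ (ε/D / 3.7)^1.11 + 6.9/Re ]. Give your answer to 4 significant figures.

f ≈ 0.02284

Re = ρVD/μ = 843.7·2.014·0.1659/0.00859 = 3.282e+04.
Re > 4000 → turbulent. ε/D = 1.7e-06/0.1659 = 1.02e-05; Haaland: 1/√f = -1.8 log₁₀[6.78e-07 + 0.00021] = 6.617, so f = 0.02284.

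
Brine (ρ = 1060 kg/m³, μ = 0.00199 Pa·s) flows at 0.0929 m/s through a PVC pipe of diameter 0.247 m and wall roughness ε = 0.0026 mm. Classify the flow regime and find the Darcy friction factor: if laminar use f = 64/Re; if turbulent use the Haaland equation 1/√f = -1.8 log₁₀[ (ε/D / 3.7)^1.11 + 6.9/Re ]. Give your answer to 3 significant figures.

Re = ρVD/μ = 1060·0.0929·0.247/0.00199 = 1.222e+04.
Re > 4000 → turbulent. ε/D = 2.6e-06/0.247 = 1.05e-05; Haaland: 1/√f = -1.8 log₁₀[6.98e-07 + 0.000565] = 5.846, so f = 0.02926.

f ≈ 0.0293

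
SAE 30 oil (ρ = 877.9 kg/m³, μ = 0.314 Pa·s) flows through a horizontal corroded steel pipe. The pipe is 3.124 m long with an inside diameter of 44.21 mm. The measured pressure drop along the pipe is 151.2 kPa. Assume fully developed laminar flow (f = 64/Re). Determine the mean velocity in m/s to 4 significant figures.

V ≈ 9.415 m/s

For laminar flow, f = 64/Re with Re = ρVD/μ, so Darcy-Weisbach reduces to ΔP = 32μLV/D². Solving for V: V = ΔP·D²/(32μL) = 1.512e+05·(0.04421)²/(32·0.314·3.124) = 9.415 m/s.
Check: Re = ρVD/μ = 877.9·9.415·0.04421/0.314 = 1164 < 2300, so the laminar assumption holds.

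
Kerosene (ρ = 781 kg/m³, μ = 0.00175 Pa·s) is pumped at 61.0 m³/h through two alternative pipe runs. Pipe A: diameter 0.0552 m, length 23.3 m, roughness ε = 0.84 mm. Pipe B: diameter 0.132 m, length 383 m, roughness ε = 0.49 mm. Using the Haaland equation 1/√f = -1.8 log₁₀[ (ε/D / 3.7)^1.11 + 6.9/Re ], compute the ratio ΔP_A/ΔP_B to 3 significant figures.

ΔP_A/ΔP_B ≈ 7.20

Pipe A: V = Q/A = 0.01694/0.002393 = 7.08 m/s; Re = 1.744e+05; ε/D = 0.0152; Haaland → f = 0.04426; ΔP_A = f(L/D)(ρV²/2) = 3.657e+05 Pa.
Pipe B: V = Q/A = 0.01694/0.01368 = 1.238 m/s; Re = 7.294e+04; ε/D = 0.00371; Haaland → f = 0.02924; ΔP_B = f(L/D)(ρV²/2) = 5.08e+04 Pa.
ΔP_A/ΔP_B = 3.657e+05/5.08e+04 = 7.20.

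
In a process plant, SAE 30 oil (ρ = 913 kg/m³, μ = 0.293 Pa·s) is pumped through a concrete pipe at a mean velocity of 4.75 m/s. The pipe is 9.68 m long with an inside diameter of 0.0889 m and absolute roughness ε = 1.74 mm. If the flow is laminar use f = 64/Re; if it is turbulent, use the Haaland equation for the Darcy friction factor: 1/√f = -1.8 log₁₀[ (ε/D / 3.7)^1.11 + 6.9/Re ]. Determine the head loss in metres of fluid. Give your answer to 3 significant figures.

h_f ≈ 6.09 m

Reynolds number Re = ρVD/μ = 913 · 4.75 · 0.0889 / 0.293 = 1316.
Re < 2300 → laminar flow, so f = 64/Re = 64/1316 = 0.04864 (the turbulent correlation is not needed).
Darcy-Weisbach: ΔP = f(L/D)(ρV²/2) = 0.04864·(9.68/0.0889)·(913·4.75²/2) = 0.04864·108.9·1.03e+04 = 5.455e+04 Pa.
Head loss h_f = ΔP/(ρg) = 5.455e+04/(913·9.81) = 6.09 m.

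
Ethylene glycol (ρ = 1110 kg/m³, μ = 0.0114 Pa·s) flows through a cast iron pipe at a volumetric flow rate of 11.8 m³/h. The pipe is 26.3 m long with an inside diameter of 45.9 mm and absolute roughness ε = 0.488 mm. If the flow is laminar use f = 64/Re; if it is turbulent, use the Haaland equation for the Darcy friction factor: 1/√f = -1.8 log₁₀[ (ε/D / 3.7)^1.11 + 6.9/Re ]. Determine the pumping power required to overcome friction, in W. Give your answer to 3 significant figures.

P ≈ 181 W

Q = 11.8 m³/h = 11.8/3600 = 0.003278 m³/s.
Cross-sectional area A = πD²/4 = π(0.0459)²/4 = 0.001655 m²; mean velocity V = Q/A = 0.003278/0.001655 = 1.981 m/s.
Reynolds number Re = ρVD/μ = 1110 · 1.981 · 0.0459 / 0.0114 = 8853.
Re > 4000 → turbulent. Relative roughness ε/D = 0.000488/0.0459 = 0.0106. Haaland: 1/√f = -1.8 log₁₀[(0.0106/3.7)^1.11 + 6.9/8853] = -1.8 log₁₀[0.00151 + 0.000779] = 4.753, so f = 0.04427.
Darcy-Weisbach: ΔP = f(L/D)(ρV²/2) = 0.04427·(26.3/0.0459)·(1110·1.981²/2) = 0.04427·573·2178 = 5.524e+04 Pa.
Pumping power P = QΔP = 0.003278·5.524e+04 = 181.1 W = 181 W.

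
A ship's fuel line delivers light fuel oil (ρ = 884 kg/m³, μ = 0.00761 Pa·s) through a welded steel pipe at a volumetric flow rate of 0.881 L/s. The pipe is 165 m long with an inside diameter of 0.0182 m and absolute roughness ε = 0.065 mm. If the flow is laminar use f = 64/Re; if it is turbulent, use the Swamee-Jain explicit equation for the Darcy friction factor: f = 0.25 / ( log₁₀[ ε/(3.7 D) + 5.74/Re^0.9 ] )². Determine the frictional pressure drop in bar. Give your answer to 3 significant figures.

ΔP ≈ 17.9 bar

Q = 0.881 L/s = 0.881/1000 = 0.000881 m³/s.
Cross-sectional area A = πD²/4 = π(0.0182)²/4 = 0.0002602 m²; mean velocity V = Q/A = 0.000881/0.0002602 = 3.386 m/s.
Reynolds number Re = ρVD/μ = 884 · 3.386 · 0.0182 / 0.00761 = 7159.
Re > 4000 → turbulent. Relative roughness ε/D = 6.5e-05/0.0182 = 0.00357. Swamee-Jain: f = 0.25/(log₁₀[0.00357/3.7 + 5.74/7159^0.9])² = 0.25/(log₁₀[0.000965 + 0.00195])² = 0.25/(-2.536)² = 0.03888.
Darcy-Weisbach: ΔP = f(L/D)(ρV²/2) = 0.03888·(165/0.0182)·(884·3.386²/2) = 0.03888·9066·5069 = 1.787e+06 Pa.
ΔP = 1.787e+06 Pa = 17.9 bar.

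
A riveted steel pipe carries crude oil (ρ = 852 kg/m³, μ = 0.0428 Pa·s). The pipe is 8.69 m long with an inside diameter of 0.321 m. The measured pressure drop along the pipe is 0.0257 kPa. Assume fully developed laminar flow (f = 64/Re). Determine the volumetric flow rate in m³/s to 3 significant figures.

Q ≈ 0.0180 m³/s

For laminar flow, f = 64/Re with Re = ρVD/μ, so Darcy-Weisbach reduces to ΔP = 32μLV/D². Solving for V: V = ΔP·D²/(32μL) = 25.7·(0.321)²/(32·0.0428·8.69) = 0.2225 m/s.
Check: Re = ρVD/μ = 852·0.2225·0.321/0.0428 = 1422 < 2300, so the laminar assumption holds.
Q = V·A = 0.2225·(π/4·0.321²) = 0.01801 m³/s = 0.0180 m³/s.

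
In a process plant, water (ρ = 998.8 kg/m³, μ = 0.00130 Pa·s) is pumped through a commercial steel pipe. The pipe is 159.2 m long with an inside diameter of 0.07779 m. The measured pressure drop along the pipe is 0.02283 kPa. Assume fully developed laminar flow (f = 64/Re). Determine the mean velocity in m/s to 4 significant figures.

V ≈ 0.02086 m/s

For laminar flow, f = 64/Re with Re = ρVD/μ, so Darcy-Weisbach reduces to ΔP = 32μLV/D². Solving for V: V = ΔP·D²/(32μL) = 22.83·(0.07779)²/(32·0.0013·159.2) = 0.02086 m/s.
Check: Re = ρVD/μ = 998.8·0.02086·0.07779/0.0013 = 1247 < 2300, so the laminar assumption holds.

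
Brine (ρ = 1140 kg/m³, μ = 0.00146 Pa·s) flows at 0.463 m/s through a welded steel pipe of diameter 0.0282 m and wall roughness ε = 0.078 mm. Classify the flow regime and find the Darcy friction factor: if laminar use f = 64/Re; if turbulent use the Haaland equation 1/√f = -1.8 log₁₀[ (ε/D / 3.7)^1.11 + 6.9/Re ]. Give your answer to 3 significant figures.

Re = ρVD/μ = 1140·0.463·0.0282/0.00146 = 1.019e+04.
Re > 4000 → turbulent. ε/D = 7.8e-05/0.0282 = 0.00277; Haaland: 1/√f = -1.8 log₁₀[0.000339 + 0.000677] = 5.388, so f = 0.03445.

f ≈ 0.0344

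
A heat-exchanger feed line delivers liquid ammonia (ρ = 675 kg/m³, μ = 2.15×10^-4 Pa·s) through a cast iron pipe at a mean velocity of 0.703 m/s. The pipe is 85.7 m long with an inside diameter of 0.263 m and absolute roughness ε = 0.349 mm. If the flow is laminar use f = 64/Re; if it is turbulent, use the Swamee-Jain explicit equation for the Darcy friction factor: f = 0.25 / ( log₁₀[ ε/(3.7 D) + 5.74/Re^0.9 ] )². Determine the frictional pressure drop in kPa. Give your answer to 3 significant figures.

ΔP ≈ 1.17 kPa

Reynolds number Re = ρVD/μ = 675 · 0.703 · 0.263 / 0.000215 = 5.805e+05.
Re > 4000 → turbulent. Relative roughness ε/D = 0.000349/0.263 = 0.00133. Swamee-Jain: f = 0.25/(log₁₀[0.00133/3.7 + 5.74/5.805e+05^0.9])² = 0.25/(log₁₀[0.000359 + 3.73e-05])² = 0.25/(-3.402)² = 0.0216.
Darcy-Weisbach: ΔP = f(L/D)(ρV²/2) = 0.0216·(85.7/0.263)·(675·0.703²/2) = 0.0216·325.9·166.8 = 1174 Pa.
ΔP = 1174 Pa = 1.17 kPa.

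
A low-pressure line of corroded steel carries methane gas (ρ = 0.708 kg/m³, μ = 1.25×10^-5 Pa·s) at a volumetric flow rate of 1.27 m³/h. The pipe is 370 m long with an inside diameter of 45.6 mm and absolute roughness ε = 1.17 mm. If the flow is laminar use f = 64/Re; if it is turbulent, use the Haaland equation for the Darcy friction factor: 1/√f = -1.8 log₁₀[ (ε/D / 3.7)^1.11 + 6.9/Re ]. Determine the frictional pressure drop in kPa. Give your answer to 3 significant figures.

ΔP ≈ 0.0154 kPa

Q = 1.27 m³/h = 1.27/3600 = 0.0003528 m³/s.
Cross-sectional area A = πD²/4 = π(0.0456)²/4 = 0.001633 m²; mean velocity V = Q/A = 0.0003528/0.001633 = 0.216 m/s.
Reynolds number Re = ρVD/μ = 0.708 · 0.216 · 0.0456 / 1.25e-05 = 557.9.
Re < 2300 → laminar flow, so f = 64/Re = 64/557.9 = 0.1147 (the turbulent correlation is not needed).
Darcy-Weisbach: ΔP = f(L/D)(ρV²/2) = 0.1147·(370/0.0456)·(0.708·0.216²/2) = 0.1147·8114·0.01652 = 15.37 Pa.
ΔP = 15.37 Pa = 0.0154 kPa.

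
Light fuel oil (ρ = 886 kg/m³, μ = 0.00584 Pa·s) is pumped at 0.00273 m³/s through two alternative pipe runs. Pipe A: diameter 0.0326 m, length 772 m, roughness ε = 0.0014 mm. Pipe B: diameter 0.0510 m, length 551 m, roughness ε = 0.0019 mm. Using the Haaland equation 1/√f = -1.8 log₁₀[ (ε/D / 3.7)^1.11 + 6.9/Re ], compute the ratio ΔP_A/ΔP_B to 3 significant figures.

ΔP_A/ΔP_B ≈ 11.7

Pipe A: V = Q/A = 0.00273/0.0008347 = 3.271 m/s; Re = 1.618e+04; ε/D = 4.29e-05; Haaland → f = 0.02723; ΔP_A = f(L/D)(ρV²/2) = 3.056e+06 Pa.
Pipe B: V = Q/A = 0.00273/0.002043 = 1.336 m/s; Re = 1.034e+04; ε/D = 3.73e-05; Haaland → f = 0.03064; ΔP_B = f(L/D)(ρV²/2) = 2.619e+05 Pa.
ΔP_A/ΔP_B = 3.056e+06/2.619e+05 = 11.7.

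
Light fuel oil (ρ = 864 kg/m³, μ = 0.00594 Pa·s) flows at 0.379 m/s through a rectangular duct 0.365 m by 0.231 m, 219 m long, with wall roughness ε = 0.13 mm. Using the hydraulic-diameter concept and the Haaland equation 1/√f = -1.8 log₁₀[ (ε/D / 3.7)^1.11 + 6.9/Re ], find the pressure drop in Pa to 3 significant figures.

Hydraulic diameter D_h = 4A/P = 4·(0.365·0.231)/(2·(0.365+0.231)) = 0.3373/1.192 = 0.2829 m.
Re = ρVD_h/μ = 864·0.379·0.2829/0.00594 = 1.56e+04.
ε/D_h = 0.00013/0.2829 = 0.000459; Haaland gives 1/√f = -1.8 log₁₀[4.62e-05+0.000442] = 5.96, so f = 0.02815.
ΔP = f(L/D_h)(ρV²/2) = 0.02815·219/0.2829·62.05 = 1352 Pa.

ΔP ≈ 1350 Pa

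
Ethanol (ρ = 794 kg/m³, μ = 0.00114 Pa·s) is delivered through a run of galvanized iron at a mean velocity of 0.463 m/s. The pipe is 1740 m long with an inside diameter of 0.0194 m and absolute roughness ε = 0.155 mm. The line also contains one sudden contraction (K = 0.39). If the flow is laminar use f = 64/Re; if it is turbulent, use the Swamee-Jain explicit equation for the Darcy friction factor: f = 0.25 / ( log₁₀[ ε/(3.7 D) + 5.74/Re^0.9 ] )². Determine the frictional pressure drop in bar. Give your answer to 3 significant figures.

Reynolds number Re = ρVD/μ = 794 · 0.463 · 0.0194 / 0.00114 = 6256.
Re > 4000 → turbulent. Relative roughness ε/D = 0.000155/0.0194 = 0.00799. Swamee-Jain: f = 0.25/(log₁₀[0.00799/3.7 + 5.74/6256^0.9])² = 0.25/(log₁₀[0.00216 + 0.0022])² = 0.25/(-2.361)² = 0.04486.
Total minor-loss coefficient ΣK = 1·0.39 = 0.39.
ΔP = [f·L/D + ΣK]·(ρV²/2) = [0.04486·1740/0.0194 + 0.39]·(794·0.463²/2) = [4024 + 0.39]·85.1 = 3.425e+05 Pa.
ΔP = 3.425e+05 Pa = 3.42 bar.

ΔP ≈ 3.42 bar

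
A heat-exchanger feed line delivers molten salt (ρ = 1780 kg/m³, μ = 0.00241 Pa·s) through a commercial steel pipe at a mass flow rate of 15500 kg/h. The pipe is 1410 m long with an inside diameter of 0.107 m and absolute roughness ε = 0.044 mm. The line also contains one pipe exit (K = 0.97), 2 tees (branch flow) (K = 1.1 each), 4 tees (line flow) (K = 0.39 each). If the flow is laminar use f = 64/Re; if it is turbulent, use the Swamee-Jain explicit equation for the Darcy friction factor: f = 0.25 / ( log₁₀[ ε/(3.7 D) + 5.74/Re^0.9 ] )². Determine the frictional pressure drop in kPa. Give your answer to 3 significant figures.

ΔP ≈ 22.8 kPa

ṁ = 15500 kg/h = 15500/3600 = 4.306 kg/s.
A = πD²/4 = π(0.107)²/4 = 0.008992 m²; mean velocity V = ṁ/(ρA) = 4.306/(1780 · 0.008992) = 0.269 m/s.
Reynolds number Re = ρVD/μ = 1780 · 0.269 · 0.107 / 0.00241 = 2.126e+04.
Re > 4000 → turbulent. Relative roughness ε/D = 4.4e-05/0.107 = 0.000411. Swamee-Jain: f = 0.25/(log₁₀[0.000411/3.7 + 5.74/2.126e+04^0.9])² = 0.25/(log₁₀[0.000111 + 0.000731])² = 0.25/(-3.074)² = 0.02645.
Total minor-loss coefficient ΣK = 1·0.97 + 2·1.1 + 4·0.39 = 4.73.
ΔP = [f·L/D + ΣK]·(ρV²/2) = [0.02645·1410/0.107 + 4.73]·(1780·0.269²/2) = [348.5 + 4.73]·64.4 = 2.275e+04 Pa.
ΔP = 2.275e+04 Pa = 22.8 kPa.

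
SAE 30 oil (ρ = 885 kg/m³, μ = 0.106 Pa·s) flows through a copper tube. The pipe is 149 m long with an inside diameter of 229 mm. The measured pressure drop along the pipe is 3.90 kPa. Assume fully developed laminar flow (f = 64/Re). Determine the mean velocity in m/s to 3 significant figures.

For laminar flow, f = 64/Re with Re = ρVD/μ, so Darcy-Weisbach reduces to ΔP = 32μLV/D². Solving for V: V = ΔP·D²/(32μL) = 3900·(0.229)²/(32·0.106·149) = 0.4047 m/s.
Check: Re = ρVD/μ = 885·0.4047·0.229/0.106 = 773.7 < 2300, so the laminar assumption holds.

V ≈ 0.405 m/s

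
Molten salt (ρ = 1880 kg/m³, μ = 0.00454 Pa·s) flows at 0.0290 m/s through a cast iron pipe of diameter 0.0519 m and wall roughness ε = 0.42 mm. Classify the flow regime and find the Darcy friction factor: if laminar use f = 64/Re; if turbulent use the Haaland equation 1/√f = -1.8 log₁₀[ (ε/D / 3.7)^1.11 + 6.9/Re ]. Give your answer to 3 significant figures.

Re = ρVD/μ = 1880·0.029·0.0519/0.00454 = 623.3.
Re < 2300 → laminar, so f = 64/Re = 0.1027 (roughness is irrelevant in laminar flow).

f ≈ 0.103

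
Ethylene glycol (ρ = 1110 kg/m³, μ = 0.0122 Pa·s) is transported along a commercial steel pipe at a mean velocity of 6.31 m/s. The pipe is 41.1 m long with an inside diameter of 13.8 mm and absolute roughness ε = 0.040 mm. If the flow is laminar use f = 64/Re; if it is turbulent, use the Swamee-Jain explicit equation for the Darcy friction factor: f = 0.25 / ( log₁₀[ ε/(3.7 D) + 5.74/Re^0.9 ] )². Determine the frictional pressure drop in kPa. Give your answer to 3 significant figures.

Reynolds number Re = ρVD/μ = 1110 · 6.31 · 0.0138 / 0.0122 = 7923.
Re > 4000 → turbulent. Relative roughness ε/D = 4e-05/0.0138 = 0.0029. Swamee-Jain: f = 0.25/(log₁₀[0.0029/3.7 + 5.74/7923^0.9])² = 0.25/(log₁₀[0.000783 + 0.00178])² = 0.25/(-2.592)² = 0.03722.
Darcy-Weisbach: ΔP = f(L/D)(ρV²/2) = 0.03722·(41.1/0.0138)·(1110·6.31²/2) = 0.03722·2978·2.21e+04 = 2.45e+06 Pa.
ΔP = 2.45e+06 Pa = 2450 kPa.

ΔP ≈ 2450 kPa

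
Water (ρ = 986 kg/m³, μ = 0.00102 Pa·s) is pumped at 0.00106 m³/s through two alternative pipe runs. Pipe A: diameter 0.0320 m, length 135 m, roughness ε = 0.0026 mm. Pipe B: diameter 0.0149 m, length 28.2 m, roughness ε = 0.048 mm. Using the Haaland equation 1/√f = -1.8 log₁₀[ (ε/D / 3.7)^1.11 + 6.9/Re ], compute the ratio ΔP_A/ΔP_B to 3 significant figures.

ΔP_A/ΔP_B ≈ 0.0819

Pipe A: V = Q/A = 0.00106/0.0008042 = 1.318 m/s; Re = 4.077e+04; ε/D = 8.12e-05; Haaland → f = 0.0219; ΔP_A = f(L/D)(ρV²/2) = 7.911e+04 Pa.
Pipe B: V = Q/A = 0.00106/0.0001744 = 6.079 m/s; Re = 8.756e+04; ε/D = 0.00322; Haaland → f = 0.02802; ΔP_B = f(L/D)(ρV²/2) = 9.662e+05 Pa.
ΔP_A/ΔP_B = 7.911e+04/9.662e+05 = 0.0819.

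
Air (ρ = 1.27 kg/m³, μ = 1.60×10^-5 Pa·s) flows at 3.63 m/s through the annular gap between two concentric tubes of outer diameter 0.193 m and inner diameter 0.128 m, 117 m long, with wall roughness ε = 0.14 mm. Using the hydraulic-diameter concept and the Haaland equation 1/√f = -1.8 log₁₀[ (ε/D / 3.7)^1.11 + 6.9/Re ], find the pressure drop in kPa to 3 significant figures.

Hydraulic diameter D_h = 4A/P = D_o - D_i = 0.193 - 0.128 = 0.065 m.
Re = ρVD_h/μ = 1.27·3.63·0.065/1.6e-05 = 1.873e+04.
ε/D_h = 0.00014/0.065 = 0.00215; Haaland gives 1/√f = -1.8 log₁₀[0.000257+0.000368] = 5.767, so f = 0.03006.
ΔP = f(L/D_h)(ρV²/2) = 0.03006·117/0.065·8.367 = 452.8 Pa.
ΔP = 0.453 kPa.

ΔP ≈ 0.453 kPa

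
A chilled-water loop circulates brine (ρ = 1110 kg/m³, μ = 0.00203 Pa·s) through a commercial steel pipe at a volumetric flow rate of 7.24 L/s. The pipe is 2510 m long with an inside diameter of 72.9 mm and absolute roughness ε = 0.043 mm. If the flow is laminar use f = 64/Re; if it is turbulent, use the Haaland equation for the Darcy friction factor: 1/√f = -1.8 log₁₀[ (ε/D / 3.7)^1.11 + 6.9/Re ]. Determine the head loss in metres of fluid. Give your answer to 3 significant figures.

h_f ≈ 113 m

Q = 7.24 L/s = 7.24/1000 = 0.00724 m³/s.
Cross-sectional area A = πD²/4 = π(0.0729)²/4 = 0.004174 m²; mean velocity V = Q/A = 0.00724/0.004174 = 1.735 m/s.
Reynolds number Re = ρVD/μ = 1110 · 1.735 · 0.0729 / 0.00203 = 6.914e+04.
Re > 4000 → turbulent. Relative roughness ε/D = 4.3e-05/0.0729 = 0.00059. Haaland: 1/√f = -1.8 log₁₀[(0.00059/3.7)^1.11 + 6.9/6.914e+04] = -1.8 log₁₀[6.09e-05 + 9.98e-05] = 6.829, so f = 0.02144.
Darcy-Weisbach: ΔP = f(L/D)(ρV²/2) = 0.02144·(2510/0.0729)·(1110·1.735²/2) = 0.02144·3.443e+04·1670 = 1.233e+06 Pa.
Head loss h_f = ΔP/(ρg) = 1.233e+06/(1110·9.81) = 113 m.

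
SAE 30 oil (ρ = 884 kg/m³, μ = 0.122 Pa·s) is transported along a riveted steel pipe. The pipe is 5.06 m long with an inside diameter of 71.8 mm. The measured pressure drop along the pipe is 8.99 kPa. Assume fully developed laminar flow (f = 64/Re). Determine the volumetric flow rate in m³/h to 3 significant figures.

For laminar flow, f = 64/Re with Re = ρVD/μ, so Darcy-Weisbach reduces to ΔP = 32μLV/D². Solving for V: V = ΔP·D²/(32μL) = 8990·(0.0718)²/(32·0.122·5.06) = 2.346 m/s.
Check: Re = ρVD/μ = 884·2.346·0.0718/0.122 = 1221 < 2300, so the laminar assumption holds.
Q = V·A = 2.346·(π/4·0.0718²) = 0.009499 m³/s = 34.2 m³/h.

Q ≈ 34.2 m³/h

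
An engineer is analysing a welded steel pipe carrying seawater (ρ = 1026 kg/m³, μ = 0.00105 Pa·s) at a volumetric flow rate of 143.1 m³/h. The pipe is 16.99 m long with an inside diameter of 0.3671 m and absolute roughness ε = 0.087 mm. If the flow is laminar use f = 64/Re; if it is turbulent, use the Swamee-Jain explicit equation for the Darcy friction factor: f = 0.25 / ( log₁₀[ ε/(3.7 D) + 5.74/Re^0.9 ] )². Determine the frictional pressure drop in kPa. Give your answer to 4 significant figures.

Q = 143.1 m³/h = 143.1/3600 = 0.03975 m³/s.
Cross-sectional area A = πD²/4 = π(0.3671)²/4 = 0.1058 m²; mean velocity V = Q/A = 0.03975/0.1058 = 0.3756 m/s.
Reynolds number Re = ρVD/μ = 1026 · 0.3756 · 0.3671 / 0.00105 = 1.347e+05.
Re > 4000 → turbulent. Relative roughness ε/D = 8.7e-05/0.3671 = 0.000237. Swamee-Jain: f = 0.25/(log₁₀[0.000237/3.7 + 5.74/1.347e+05^0.9])² = 0.25/(log₁₀[6.41e-05 + 0.000139])² = 0.25/(-3.693)² = 0.01833.
Darcy-Weisbach: ΔP = f(L/D)(ρV²/2) = 0.01833·(16.99/0.3671)·(1026·0.3756²/2) = 0.01833·46.28·72.36 = 61.39 Pa.
ΔP = 61.39 Pa = 0.06139 kPa.

ΔP ≈ 0.06139 kPa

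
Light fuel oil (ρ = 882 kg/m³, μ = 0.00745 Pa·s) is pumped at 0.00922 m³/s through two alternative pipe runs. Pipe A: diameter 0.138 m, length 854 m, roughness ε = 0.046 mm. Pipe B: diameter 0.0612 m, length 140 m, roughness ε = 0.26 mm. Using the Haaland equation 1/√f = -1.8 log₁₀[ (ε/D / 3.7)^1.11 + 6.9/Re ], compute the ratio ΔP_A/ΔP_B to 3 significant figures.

Pipe A: V = Q/A = 0.00922/0.01496 = 0.6164 m/s; Re = 1.007e+04; ε/D = 0.000333; Haaland → f = 0.03122; ΔP_A = f(L/D)(ρV²/2) = 3.238e+04 Pa.
Pipe B: V = Q/A = 0.00922/0.002942 = 3.134 m/s; Re = 2.271e+04; ε/D = 0.00425; Haaland → f = 0.03273; ΔP_B = f(L/D)(ρV²/2) = 3.243e+05 Pa.
ΔP_A/ΔP_B = 3.238e+04/3.243e+05 = 0.0998.

ΔP_A/ΔP_B ≈ 0.0998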